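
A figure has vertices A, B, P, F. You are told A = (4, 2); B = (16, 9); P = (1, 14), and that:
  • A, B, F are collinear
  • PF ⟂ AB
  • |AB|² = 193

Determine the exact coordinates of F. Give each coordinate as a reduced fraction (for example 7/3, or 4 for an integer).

1. F_x = 1348/193  [[A, B, F are collinear ⇒ -7x+12y+4=0] ∩ [PF ⟂ AB ⇒ 12x+7y-110=0]]
2. F_y = 722/193  [[A, B, F are collinear ⇒ -7x+12y+4=0] ∩ [PF ⟂ AB ⇒ 12x+7y-110=0]]
   so F = (1348/193, 722/193)

F = (1348/193, 722/193)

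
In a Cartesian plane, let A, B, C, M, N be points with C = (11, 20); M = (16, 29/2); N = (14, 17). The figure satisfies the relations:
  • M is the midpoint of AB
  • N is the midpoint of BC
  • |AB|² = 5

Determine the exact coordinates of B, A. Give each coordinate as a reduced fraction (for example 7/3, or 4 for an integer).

B = (17, 14)
A = (15, 15)

1. B_x = 17  [B = 2·N−C = 2·(14, 17)−(11, 20)]
2. B_y = 14  [B = 2·N−C = 2·(14, 17)−(11, 20)]
   so B = (17, 14)
3. A_x = 15  [A = 2·M−B = 2·(16, 29/2)−(17, 14)]
4. A_y = 15  [A = 2·M−B = 2·(16, 29/2)−(17, 14)]
   so A = (15, 15)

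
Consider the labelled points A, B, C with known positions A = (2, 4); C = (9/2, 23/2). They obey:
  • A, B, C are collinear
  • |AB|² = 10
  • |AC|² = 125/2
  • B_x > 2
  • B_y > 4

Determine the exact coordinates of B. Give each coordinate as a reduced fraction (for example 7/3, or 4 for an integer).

1. B_x = 3  [[A, B, C are collinear ⇒ 15/2x-5/2y-5=0] ∩ [|B−(2, 4)|²=10]]
2. B_y = 7  [[A, B, C are collinear ⇒ 15/2x-5/2y-5=0] ∩ [|B−(2, 4)|²=10]]
   so B = (3, 7)

B = (3, 7)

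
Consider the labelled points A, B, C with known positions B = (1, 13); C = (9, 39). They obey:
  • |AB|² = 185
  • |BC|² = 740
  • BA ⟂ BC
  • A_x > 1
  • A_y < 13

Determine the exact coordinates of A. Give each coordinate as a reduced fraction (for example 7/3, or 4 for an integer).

A = (14, 9)

1. A_x = 14  [[BA ⟂ BC ⇒ 8x+26y-346=0] ∩ [|A−(1, 13)|²=185]]
2. A_y = 9  [[BA ⟂ BC ⇒ 8x+26y-346=0] ∩ [|A−(1, 13)|²=185]]
   so A = (14, 9)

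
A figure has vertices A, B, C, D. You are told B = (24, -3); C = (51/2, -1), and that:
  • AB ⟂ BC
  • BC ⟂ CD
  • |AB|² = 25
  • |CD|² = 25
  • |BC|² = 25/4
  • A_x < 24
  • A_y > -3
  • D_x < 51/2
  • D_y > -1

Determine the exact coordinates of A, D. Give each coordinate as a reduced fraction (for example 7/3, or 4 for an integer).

1. A_x = 20  [[AB ⟂ BC ⇒ -3/2x-2y+30=0] ∩ [|A−(24, -3)|²=25]]
2. A_y = 0  [[AB ⟂ BC ⇒ -3/2x-2y+30=0] ∩ [|A−(24, -3)|²=25]]
   so A = (20, 0)
3. D_x = 43/2  [[BC ⟂ CD ⇒ 3/2x+2y-145/4=0] ∩ [|D−(51/2, -1)|²=25]]
4. D_y = 2  [[BC ⟂ CD ⇒ 3/2x+2y-145/4=0] ∩ [|D−(51/2, -1)|²=25]]
   so D = (43/2, 2)

A = (20, 0)
D = (43/2, 2)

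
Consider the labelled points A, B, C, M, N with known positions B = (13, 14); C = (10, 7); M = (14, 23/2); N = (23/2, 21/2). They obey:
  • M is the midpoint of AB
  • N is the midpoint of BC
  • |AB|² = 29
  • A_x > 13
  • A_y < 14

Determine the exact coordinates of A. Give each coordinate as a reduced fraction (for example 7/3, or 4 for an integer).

A = (15, 9)

1. A_x = 15  [A = 2·M−B = 2·(14, 23/2)−(13, 14)]
2. A_y = 9  [A = 2·M−B = 2·(14, 23/2)−(13, 14)]
   so A = (15, 9)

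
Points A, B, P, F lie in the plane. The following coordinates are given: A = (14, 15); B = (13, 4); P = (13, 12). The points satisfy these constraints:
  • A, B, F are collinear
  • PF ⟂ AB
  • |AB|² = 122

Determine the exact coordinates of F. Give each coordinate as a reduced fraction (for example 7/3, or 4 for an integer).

1. F_x = 837/61  [[A, B, F are collinear ⇒ 11x-1y-139=0] ∩ [PF ⟂ AB ⇒ -1x-11y+145=0]]
2. F_y = 728/61  [[A, B, F are collinear ⇒ 11x-1y-139=0] ∩ [PF ⟂ AB ⇒ -1x-11y+145=0]]
   so F = (837/61, 728/61)

F = (837/61, 728/61)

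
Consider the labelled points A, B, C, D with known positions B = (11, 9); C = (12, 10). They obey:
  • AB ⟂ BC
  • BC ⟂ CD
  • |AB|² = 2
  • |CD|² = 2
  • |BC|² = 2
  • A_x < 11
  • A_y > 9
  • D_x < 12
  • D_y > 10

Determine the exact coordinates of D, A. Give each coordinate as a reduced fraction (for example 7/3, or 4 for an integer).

D = (11, 11)
A = (10, 10)

1. D_x = 11  [[BC ⟂ CD ⇒ 1x+1y-22=0] ∩ [|D−(12, 10)|²=2]]
2. D_y = 11  [[BC ⟂ CD ⇒ 1x+1y-22=0] ∩ [|D−(12, 10)|²=2]]
   so D = (11, 11)
3. A_x = 10  [[AB ⟂ BC ⇒ -1x-1y+20=0] ∩ [|A−(11, 9)|²=2]]
4. A_y = 10  [[AB ⟂ BC ⇒ -1x-1y+20=0] ∩ [|A−(11, 9)|²=2]]
   so A = (10, 10)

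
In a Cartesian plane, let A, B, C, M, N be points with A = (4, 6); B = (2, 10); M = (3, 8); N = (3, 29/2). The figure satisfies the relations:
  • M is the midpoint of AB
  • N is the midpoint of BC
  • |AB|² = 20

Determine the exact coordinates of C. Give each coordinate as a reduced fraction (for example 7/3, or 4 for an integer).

1. C_x = 4  [C = 2·N−B = 2·(3, 29/2)−(2, 10)]
2. C_y = 19  [C = 2·N−B = 2·(3, 29/2)−(2, 10)]
   so C = (4, 19)

C = (4, 19)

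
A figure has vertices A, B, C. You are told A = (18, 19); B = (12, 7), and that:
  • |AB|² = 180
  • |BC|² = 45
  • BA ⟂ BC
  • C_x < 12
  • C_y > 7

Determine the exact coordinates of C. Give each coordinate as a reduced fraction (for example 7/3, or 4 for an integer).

C = (6, 10)

1. C_x = 6  [[BA ⟂ BC ⇒ 6x+12y-156=0] ∩ [|C−(12, 7)|²=45]]
2. C_y = 10  [[BA ⟂ BC ⇒ 6x+12y-156=0] ∩ [|C−(12, 7)|²=45]]
   so C = (6, 10)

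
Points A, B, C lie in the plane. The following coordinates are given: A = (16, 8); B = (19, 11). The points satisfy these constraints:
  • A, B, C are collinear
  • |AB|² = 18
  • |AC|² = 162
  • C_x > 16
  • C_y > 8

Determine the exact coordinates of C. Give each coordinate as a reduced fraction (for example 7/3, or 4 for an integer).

1. C_x = 25  [[A, B, C are collinear ⇒ -3x+3y+24=0] ∩ [|C−(16, 8)|²=162]]
2. C_y = 17  [[A, B, C are collinear ⇒ -3x+3y+24=0] ∩ [|C−(16, 8)|²=162]]
   so C = (25, 17)

C = (25, 17)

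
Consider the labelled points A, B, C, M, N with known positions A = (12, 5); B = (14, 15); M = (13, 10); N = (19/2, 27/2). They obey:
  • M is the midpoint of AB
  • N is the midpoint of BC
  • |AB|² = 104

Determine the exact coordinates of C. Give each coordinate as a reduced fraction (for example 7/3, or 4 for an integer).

1. C_x = 5  [C = 2·N−B = 2·(19/2, 27/2)−(14, 15)]
2. C_y = 12  [C = 2·N−B = 2·(19/2, 27/2)−(14, 15)]
   so C = (5, 12)

C = (5, 12)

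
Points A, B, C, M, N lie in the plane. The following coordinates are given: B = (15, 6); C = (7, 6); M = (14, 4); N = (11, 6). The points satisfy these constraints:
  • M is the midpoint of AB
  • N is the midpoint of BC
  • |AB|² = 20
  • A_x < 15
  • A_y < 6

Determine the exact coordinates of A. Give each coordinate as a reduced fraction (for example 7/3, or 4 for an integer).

A = (13, 2)

1. A_x = 13  [A = 2·M−B = 2·(14, 4)−(15, 6)]
2. A_y = 2  [A = 2·M−B = 2·(14, 4)−(15, 6)]
   so A = (13, 2)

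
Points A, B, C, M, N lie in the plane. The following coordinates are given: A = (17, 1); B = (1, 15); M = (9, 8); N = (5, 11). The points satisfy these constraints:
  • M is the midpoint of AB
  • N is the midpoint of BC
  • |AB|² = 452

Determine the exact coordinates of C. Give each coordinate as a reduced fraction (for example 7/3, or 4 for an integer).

1. C_x = 9  [C = 2·N−B = 2·(5, 11)−(1, 15)]
2. C_y = 7  [C = 2·N−B = 2·(5, 11)−(1, 15)]
   so C = (9, 7)

C = (9, 7)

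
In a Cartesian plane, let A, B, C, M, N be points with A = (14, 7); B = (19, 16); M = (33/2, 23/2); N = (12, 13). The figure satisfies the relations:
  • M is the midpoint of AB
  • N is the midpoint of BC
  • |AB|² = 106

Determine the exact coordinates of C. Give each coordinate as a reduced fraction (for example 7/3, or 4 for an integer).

1. C_x = 5  [C = 2·N−B = 2·(12, 13)−(19, 16)]
2. C_y = 10  [C = 2·N−B = 2·(12, 13)−(19, 16)]
   so C = (5, 10)

C = (5, 10)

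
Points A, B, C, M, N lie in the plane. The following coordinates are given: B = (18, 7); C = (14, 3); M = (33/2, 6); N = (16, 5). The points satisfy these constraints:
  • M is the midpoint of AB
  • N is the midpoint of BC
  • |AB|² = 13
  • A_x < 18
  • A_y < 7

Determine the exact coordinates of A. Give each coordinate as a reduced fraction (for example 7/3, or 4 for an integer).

1. A_x = 15  [A = 2·M−B = 2·(33/2, 6)−(18, 7)]
2. A_y = 5  [A = 2·M−B = 2·(33/2, 6)−(18, 7)]
   so A = (15, 5)

A = (15, 5)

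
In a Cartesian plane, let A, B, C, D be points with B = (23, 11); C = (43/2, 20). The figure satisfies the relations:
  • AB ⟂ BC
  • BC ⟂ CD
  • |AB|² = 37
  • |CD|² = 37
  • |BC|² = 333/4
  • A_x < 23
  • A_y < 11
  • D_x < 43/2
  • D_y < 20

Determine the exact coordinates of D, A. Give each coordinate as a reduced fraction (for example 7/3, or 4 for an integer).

D = (31/2, 19)
A = (17, 10)

1. D_x = 31/2  [[BC ⟂ CD ⇒ -3/2x+9y-591/4=0] ∩ [|D−(43/2, 20)|²=37]]
2. D_y = 19  [[BC ⟂ CD ⇒ -3/2x+9y-591/4=0] ∩ [|D−(43/2, 20)|²=37]]
   so D = (31/2, 19)
3. A_x = 17  [[AB ⟂ BC ⇒ 3/2x-9y+129/2=0] ∩ [|A−(23, 11)|²=37]]
4. A_y = 10  [[AB ⟂ BC ⇒ 3/2x-9y+129/2=0] ∩ [|A−(23, 11)|²=37]]
   so A = (17, 10)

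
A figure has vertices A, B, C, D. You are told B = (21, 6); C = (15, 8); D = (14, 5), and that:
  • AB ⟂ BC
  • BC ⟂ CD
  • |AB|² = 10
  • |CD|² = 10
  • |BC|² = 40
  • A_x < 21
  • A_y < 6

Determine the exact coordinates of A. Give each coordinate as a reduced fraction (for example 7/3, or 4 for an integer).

1. A_x = 20  [[AB ⟂ BC ⇒ 6x-2y-114=0] ∩ [|A−(21, 6)|²=10]]
2. A_y = 3  [[AB ⟂ BC ⇒ 6x-2y-114=0] ∩ [|A−(21, 6)|²=10]]
   so A = (20, 3)

A = (20, 3)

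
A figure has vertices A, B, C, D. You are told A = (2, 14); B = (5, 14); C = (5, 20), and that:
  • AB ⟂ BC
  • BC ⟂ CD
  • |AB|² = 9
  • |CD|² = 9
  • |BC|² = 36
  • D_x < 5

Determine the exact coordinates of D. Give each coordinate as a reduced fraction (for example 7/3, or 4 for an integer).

1. D_x = 2  [[BC ⟂ CD ⇒ 6y-120=0] ∩ [|D−(5, 20)|²=9]]
2. D_y = 20  [[BC ⟂ CD ⇒ 6y-120=0] ∩ [|D−(5, 20)|²=9]]
   so D = (2, 20)

D = (2, 20)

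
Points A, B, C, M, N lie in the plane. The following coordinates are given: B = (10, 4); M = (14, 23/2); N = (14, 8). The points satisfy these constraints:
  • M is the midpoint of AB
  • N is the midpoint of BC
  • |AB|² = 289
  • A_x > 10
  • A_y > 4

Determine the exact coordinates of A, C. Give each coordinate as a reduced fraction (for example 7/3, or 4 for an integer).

A = (18, 19)
C = (18, 12)

1. A_x = 18  [A = 2·M−B = 2·(14, 23/2)−(10, 4)]
2. A_y = 19  [A = 2·M−B = 2·(14, 23/2)−(10, 4)]
   so A = (18, 19)
3. C_x = 18  [C = 2·N−B = 2·(14, 8)−(10, 4)]
4. C_y = 12  [C = 2·N−B = 2·(14, 8)−(10, 4)]
   so C = (18, 12)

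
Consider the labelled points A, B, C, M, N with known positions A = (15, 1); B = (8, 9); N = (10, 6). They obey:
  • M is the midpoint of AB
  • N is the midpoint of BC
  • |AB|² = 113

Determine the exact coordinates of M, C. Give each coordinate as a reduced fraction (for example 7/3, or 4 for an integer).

1. M_x = 23/2  [2·M = A+B = (15, 1)+(8, 9)]
2. M_y = 5  [2·M = A+B = (15, 1)+(8, 9)]
   so M = (23/2, 5)
3. C_x = 12  [C = 2·N−B = 2·(10, 6)−(8, 9)]
4. C_y = 3  [C = 2·N−B = 2·(10, 6)−(8, 9)]
   so C = (12, 3)

M = (23/2, 5)
C = (12, 3)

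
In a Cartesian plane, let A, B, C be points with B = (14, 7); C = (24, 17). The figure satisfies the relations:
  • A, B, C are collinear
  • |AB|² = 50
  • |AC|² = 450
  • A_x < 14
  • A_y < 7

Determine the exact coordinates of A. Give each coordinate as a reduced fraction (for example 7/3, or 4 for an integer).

1. A_x = 9  [[A, B, C are collinear ⇒ -10x+10y+70=0] ∩ [|A−(14, 7)|²=50]]
2. A_y = 2  [[A, B, C are collinear ⇒ -10x+10y+70=0] ∩ [|A−(14, 7)|²=50]]
   so A = (9, 2)

A = (9, 2)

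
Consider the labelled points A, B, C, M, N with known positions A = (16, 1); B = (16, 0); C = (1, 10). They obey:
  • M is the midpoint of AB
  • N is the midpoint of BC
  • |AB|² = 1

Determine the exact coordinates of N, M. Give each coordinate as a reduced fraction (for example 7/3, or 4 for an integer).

1. M_x = 16  [2·M = A+B = (16, 1)+(16, 0)]
2. M_y = 1/2  [2·M = A+B = (16, 1)+(16, 0)]
   so M = (16, 1/2)
3. N_x = 17/2  [2·N = B+C = (16, 0)+(1, 10)]
4. N_y = 5  [2·N = B+C = (16, 0)+(1, 10)]
   so N = (17/2, 5)

N = (17/2, 5)
M = (16, 1/2)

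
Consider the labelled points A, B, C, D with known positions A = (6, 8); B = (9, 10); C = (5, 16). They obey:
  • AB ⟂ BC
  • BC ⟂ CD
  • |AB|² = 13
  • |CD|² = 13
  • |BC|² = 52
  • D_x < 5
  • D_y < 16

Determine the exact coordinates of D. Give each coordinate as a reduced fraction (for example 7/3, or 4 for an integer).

D = (2, 14)

1. D_x = 2  [[BC ⟂ CD ⇒ -4x+6y-76=0] ∩ [|D−(5, 16)|²=13]]
2. D_y = 14  [[BC ⟂ CD ⇒ -4x+6y-76=0] ∩ [|D−(5, 16)|²=13]]
   so D = (2, 14)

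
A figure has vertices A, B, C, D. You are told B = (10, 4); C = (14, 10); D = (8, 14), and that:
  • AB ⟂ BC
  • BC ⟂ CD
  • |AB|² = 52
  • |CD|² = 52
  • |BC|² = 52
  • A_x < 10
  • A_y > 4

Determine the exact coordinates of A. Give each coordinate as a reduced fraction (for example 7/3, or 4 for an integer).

1. A_x = 4  [[AB ⟂ BC ⇒ -4x-6y+64=0] ∩ [|A−(10, 4)|²=52]]
2. A_y = 8  [[AB ⟂ BC ⇒ -4x-6y+64=0] ∩ [|A−(10, 4)|²=52]]
   so A = (4, 8)

A = (4, 8)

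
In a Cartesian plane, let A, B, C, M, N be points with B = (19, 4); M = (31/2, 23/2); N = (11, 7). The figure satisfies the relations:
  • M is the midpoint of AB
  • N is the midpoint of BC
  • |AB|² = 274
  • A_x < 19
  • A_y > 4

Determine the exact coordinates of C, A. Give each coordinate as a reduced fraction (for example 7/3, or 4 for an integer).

C = (3, 10)
A = (12, 19)

1. A_x = 12  [A = 2·M−B = 2·(31/2, 23/2)−(19, 4)]
2. A_y = 19  [A = 2·M−B = 2·(31/2, 23/2)−(19, 4)]
   so A = (12, 19)
3. C_x = 3  [C = 2·N−B = 2·(11, 7)−(19, 4)]
4. C_y = 10  [C = 2·N−B = 2·(11, 7)−(19, 4)]
   so C = (3, 10)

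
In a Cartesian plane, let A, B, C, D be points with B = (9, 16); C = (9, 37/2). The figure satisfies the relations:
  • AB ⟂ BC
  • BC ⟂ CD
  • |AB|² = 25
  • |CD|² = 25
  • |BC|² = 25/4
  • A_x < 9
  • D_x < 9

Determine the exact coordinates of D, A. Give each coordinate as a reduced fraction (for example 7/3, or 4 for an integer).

D = (4, 37/2)
A = (4, 16)

1. D_x = 4  [[BC ⟂ CD ⇒ 5/2y-185/4=0] ∩ [|D−(9, 37/2)|²=25]]
2. D_y = 37/2  [[BC ⟂ CD ⇒ 5/2y-185/4=0] ∩ [|D−(9, 37/2)|²=25]]
   so D = (4, 37/2)
3. A_x = 4  [[AB ⟂ BC ⇒ -5/2y+40=0] ∩ [|A−(9, 16)|²=25]]
4. A_y = 16  [[AB ⟂ BC ⇒ -5/2y+40=0] ∩ [|A−(9, 16)|²=25]]
   so A = (4, 16)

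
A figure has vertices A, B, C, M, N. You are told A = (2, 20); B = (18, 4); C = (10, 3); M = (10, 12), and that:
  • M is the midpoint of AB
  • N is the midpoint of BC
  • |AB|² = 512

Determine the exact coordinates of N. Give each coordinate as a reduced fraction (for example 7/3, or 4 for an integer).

1. N_x = 14  [2·N = B+C = (18, 4)+(10, 3)]
2. N_y = 7/2  [2·N = B+C = (18, 4)+(10, 3)]
   so N = (14, 7/2)

N = (14, 7/2)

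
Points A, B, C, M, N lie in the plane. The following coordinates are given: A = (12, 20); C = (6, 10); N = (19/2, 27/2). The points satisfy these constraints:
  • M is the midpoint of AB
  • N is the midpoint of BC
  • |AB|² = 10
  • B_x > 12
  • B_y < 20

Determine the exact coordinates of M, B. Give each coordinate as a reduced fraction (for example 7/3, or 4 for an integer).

M = (25/2, 37/2)
B = (13, 17)

1. B_x = 13  [B = 2·N−C = 2·(19/2, 27/2)−(6, 10)]
2. B_y = 17  [B = 2·N−C = 2·(19/2, 27/2)−(6, 10)]
   so B = (13, 17)
3. M_x = 25/2  [2·M = A+B = (12, 20)+(13, 17)]
4. M_y = 37/2  [2·M = A+B = (12, 20)+(13, 17)]
   so M = (25/2, 37/2)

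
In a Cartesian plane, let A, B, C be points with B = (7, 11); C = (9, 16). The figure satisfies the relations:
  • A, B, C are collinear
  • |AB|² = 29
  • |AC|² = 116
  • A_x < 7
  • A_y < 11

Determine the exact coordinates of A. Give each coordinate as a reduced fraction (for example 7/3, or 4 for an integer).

1. A_x = 5  [[A, B, C are collinear ⇒ -5x+2y+13=0] ∩ [|A−(7, 11)|²=29]]
2. A_y = 6  [[A, B, C are collinear ⇒ -5x+2y+13=0] ∩ [|A−(7, 11)|²=29]]
   so A = (5, 6)

A = (5, 6)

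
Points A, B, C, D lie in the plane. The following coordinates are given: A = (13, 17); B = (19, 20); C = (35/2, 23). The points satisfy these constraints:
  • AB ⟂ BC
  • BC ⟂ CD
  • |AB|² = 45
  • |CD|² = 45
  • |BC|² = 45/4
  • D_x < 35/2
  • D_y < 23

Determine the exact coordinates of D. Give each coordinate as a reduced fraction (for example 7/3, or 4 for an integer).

D = (23/2, 20)

1. D_x = 23/2  [[BC ⟂ CD ⇒ -3/2x+3y-171/4=0] ∩ [|D−(35/2, 23)|²=45]]
2. D_y = 20  [[BC ⟂ CD ⇒ -3/2x+3y-171/4=0] ∩ [|D−(35/2, 23)|²=45]]
   so D = (23/2, 20)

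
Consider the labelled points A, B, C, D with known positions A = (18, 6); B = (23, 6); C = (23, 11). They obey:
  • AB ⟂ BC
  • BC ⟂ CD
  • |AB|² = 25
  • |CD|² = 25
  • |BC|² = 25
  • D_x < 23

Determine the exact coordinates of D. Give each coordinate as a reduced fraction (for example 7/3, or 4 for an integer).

D = (18, 11)

1. D_x = 18  [[BC ⟂ CD ⇒ 5y-55=0] ∩ [|D−(23, 11)|²=25]]
2. D_y = 11  [[BC ⟂ CD ⇒ 5y-55=0] ∩ [|D−(23, 11)|²=25]]
   so D = (18, 11)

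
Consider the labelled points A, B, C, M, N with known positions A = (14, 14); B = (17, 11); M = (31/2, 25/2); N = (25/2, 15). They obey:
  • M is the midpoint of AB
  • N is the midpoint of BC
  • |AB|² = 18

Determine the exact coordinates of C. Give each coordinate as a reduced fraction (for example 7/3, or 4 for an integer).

C = (8, 19)

1. C_x = 8  [C = 2·N−B = 2·(25/2, 15)−(17, 11)]
2. C_y = 19  [C = 2·N−B = 2·(25/2, 15)−(17, 11)]
   so C = (8, 19)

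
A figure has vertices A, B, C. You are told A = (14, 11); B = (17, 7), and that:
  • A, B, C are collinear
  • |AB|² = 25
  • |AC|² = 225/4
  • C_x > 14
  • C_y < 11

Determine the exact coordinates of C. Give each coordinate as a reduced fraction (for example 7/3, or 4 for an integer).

C = (37/2, 5)

1. C_x = 37/2  [[A, B, C are collinear ⇒ 4x+3y-89=0] ∩ [|C−(14, 11)|²=225/4]]
2. C_y = 5  [[A, B, C are collinear ⇒ 4x+3y-89=0] ∩ [|C−(14, 11)|²=225/4]]
   so C = (37/2, 5)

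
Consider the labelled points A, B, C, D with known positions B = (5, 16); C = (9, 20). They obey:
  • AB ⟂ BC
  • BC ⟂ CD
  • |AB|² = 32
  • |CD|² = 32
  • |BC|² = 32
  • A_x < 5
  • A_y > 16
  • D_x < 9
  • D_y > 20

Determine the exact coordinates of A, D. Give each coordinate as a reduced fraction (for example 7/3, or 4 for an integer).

1. A_x = 1  [[AB ⟂ BC ⇒ -4x-4y+84=0] ∩ [|A−(5, 16)|²=32]]
2. A_y = 20  [[AB ⟂ BC ⇒ -4x-4y+84=0] ∩ [|A−(5, 16)|²=32]]
   so A = (1, 20)
3. D_x = 5  [[BC ⟂ CD ⇒ 4x+4y-116=0] ∩ [|D−(9, 20)|²=32]]
4. D_y = 24  [[BC ⟂ CD ⇒ 4x+4y-116=0] ∩ [|D−(9, 20)|²=32]]
   so D = (5, 24)

A = (1, 20)
D = (5, 24)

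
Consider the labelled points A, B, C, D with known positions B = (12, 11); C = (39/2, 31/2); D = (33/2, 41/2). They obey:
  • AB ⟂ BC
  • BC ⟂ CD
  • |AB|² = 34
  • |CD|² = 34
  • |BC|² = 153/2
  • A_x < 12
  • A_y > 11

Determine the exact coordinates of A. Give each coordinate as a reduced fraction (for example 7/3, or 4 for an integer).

A = (9, 16)

1. A_x = 9  [[AB ⟂ BC ⇒ -15/2x-9/2y+279/2=0] ∩ [|A−(12, 11)|²=34]]
2. A_y = 16  [[AB ⟂ BC ⇒ -15/2x-9/2y+279/2=0] ∩ [|A−(12, 11)|²=34]]
   so A = (9, 16)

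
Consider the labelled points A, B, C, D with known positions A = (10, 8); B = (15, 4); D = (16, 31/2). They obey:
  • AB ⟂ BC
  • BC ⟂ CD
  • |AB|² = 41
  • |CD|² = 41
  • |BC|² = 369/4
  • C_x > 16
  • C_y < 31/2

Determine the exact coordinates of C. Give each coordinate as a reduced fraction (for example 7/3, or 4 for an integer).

1. C_x = 21  [[AB ⟂ BC ⇒ 5x-4y-59=0] ∩ [|C−(16, 31/2)|²=41]]
2. C_y = 23/2  [[AB ⟂ BC ⇒ 5x-4y-59=0] ∩ [|C−(16, 31/2)|²=41]]
   so C = (21, 23/2)

C = (21, 23/2)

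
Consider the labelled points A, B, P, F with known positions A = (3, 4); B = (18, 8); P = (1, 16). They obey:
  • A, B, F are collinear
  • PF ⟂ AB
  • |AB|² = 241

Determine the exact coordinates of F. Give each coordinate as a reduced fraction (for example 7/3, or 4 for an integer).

1. F_x = 993/241  [[A, B, F are collinear ⇒ -4x+15y-48=0] ∩ [PF ⟂ AB ⇒ 15x+4y-79=0]]
2. F_y = 1036/241  [[A, B, F are collinear ⇒ -4x+15y-48=0] ∩ [PF ⟂ AB ⇒ 15x+4y-79=0]]
   so F = (993/241, 1036/241)

F = (993/241, 1036/241)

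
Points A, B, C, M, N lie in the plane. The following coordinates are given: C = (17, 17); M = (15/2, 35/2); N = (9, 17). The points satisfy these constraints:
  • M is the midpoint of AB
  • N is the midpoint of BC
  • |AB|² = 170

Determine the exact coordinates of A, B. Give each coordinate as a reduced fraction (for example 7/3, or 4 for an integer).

A = (14, 18)
B = (1, 17)

1. B_x = 1  [B = 2·N−C = 2·(9, 17)−(17, 17)]
2. B_y = 17  [B = 2·N−C = 2·(9, 17)−(17, 17)]
   so B = (1, 17)
3. A_x = 14  [A = 2·M−B = 2·(15/2, 35/2)−(1, 17)]
4. A_y = 18  [A = 2·M−B = 2·(15/2, 35/2)−(1, 17)]
   so A = (14, 18)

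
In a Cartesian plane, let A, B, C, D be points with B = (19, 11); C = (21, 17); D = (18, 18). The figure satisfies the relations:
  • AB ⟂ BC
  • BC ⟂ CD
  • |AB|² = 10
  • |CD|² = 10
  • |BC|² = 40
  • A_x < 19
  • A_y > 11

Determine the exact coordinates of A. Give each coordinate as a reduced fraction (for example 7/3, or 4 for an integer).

1. A_x = 16  [[AB ⟂ BC ⇒ -2x-6y+104=0] ∩ [|A−(19, 11)|²=10]]
2. A_y = 12  [[AB ⟂ BC ⇒ -2x-6y+104=0] ∩ [|A−(19, 11)|²=10]]
   so A = (16, 12)

A = (16, 12)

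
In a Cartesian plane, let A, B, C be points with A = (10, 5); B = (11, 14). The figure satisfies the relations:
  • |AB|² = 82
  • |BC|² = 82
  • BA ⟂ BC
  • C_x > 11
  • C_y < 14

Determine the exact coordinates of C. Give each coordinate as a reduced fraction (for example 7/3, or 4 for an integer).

1. C_x = 20  [[BA ⟂ BC ⇒ -1x-9y+137=0] ∩ [|C−(11, 14)|²=82]]
2. C_y = 13  [[BA ⟂ BC ⇒ -1x-9y+137=0] ∩ [|C−(11, 14)|²=82]]
   so C = (20, 13)

C = (20, 13)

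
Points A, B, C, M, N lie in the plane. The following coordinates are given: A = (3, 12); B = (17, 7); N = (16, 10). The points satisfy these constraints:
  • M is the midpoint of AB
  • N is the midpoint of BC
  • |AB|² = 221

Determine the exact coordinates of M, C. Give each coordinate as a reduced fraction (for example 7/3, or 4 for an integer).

M = (10, 19/2)
C = (15, 13)

1. M_x = 10  [2·M = A+B = (3, 12)+(17, 7)]
2. M_y = 19/2  [2·M = A+B = (3, 12)+(17, 7)]
   so M = (10, 19/2)
3. C_x = 15  [C = 2·N−B = 2·(16, 10)−(17, 7)]
4. C_y = 13  [C = 2·N−B = 2·(16, 10)−(17, 7)]
   so C = (15, 13)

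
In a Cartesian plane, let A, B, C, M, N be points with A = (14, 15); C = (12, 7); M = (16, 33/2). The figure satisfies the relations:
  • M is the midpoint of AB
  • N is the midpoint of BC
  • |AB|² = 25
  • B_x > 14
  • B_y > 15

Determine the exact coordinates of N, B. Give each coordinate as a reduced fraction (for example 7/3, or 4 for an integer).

N = (15, 25/2)
B = (18, 18)

1. B_x = 18  [B = 2·M−A = 2·(16, 33/2)−(14, 15)]
2. B_y = 18  [B = 2·M−A = 2·(16, 33/2)−(14, 15)]
   so B = (18, 18)
3. N_x = 15  [2·N = B+C = (18, 18)+(12, 7)]
4. N_y = 25/2  [2·N = B+C = (18, 18)+(12, 7)]
   so N = (15, 25/2)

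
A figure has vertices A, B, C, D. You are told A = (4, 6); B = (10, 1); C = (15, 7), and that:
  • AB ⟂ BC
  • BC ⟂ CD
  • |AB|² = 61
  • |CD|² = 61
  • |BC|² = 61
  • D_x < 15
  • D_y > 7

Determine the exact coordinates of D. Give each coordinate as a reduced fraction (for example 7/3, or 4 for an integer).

D = (9, 12)

1. D_x = 9  [[BC ⟂ CD ⇒ 5x+6y-117=0] ∩ [|D−(15, 7)|²=61]]
2. D_y = 12  [[BC ⟂ CD ⇒ 5x+6y-117=0] ∩ [|D−(15, 7)|²=61]]
   so D = (9, 12)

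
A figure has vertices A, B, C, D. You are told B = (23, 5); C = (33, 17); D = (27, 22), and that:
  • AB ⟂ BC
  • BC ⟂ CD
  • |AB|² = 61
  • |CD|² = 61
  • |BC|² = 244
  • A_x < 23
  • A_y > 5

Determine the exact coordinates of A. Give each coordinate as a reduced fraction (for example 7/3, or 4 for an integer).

1. A_x = 17  [[AB ⟂ BC ⇒ -10x-12y+290=0] ∩ [|A−(23, 5)|²=61]]
2. A_y = 10  [[AB ⟂ BC ⇒ -10x-12y+290=0] ∩ [|A−(23, 5)|²=61]]
   so A = (17, 10)

A = (17, 10)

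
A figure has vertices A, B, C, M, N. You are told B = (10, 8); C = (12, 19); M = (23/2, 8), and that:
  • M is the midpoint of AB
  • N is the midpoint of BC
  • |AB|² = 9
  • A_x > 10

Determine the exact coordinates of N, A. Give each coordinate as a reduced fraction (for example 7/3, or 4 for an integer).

N = (11, 27/2)
A = (13, 8)

1. A_x = 13  [A = 2·M−B = 2·(23/2, 8)−(10, 8)]
2. A_y = 8  [A = 2·M−B = 2·(23/2, 8)−(10, 8)]
   so A = (13, 8)
3. N_x = 11  [2·N = B+C = (10, 8)+(12, 19)]
4. N_y = 27/2  [2·N = B+C = (10, 8)+(12, 19)]
   so N = (11, 27/2)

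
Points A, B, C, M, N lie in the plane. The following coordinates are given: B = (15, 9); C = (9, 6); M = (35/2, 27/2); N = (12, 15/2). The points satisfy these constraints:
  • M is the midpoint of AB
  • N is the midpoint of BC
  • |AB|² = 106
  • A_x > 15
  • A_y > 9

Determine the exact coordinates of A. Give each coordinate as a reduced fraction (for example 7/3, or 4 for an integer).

1. A_x = 20  [A = 2·M−B = 2·(35/2, 27/2)−(15, 9)]
2. A_y = 18  [A = 2·M−B = 2·(35/2, 27/2)−(15, 9)]
   so A = (20, 18)

A = (20, 18)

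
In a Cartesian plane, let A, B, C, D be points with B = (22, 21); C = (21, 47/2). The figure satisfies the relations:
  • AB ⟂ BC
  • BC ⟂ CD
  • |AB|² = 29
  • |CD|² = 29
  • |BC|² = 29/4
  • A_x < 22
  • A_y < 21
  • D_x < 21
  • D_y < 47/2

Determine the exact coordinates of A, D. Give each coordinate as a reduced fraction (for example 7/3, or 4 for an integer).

1. A_x = 17  [[AB ⟂ BC ⇒ 1x-5/2y+61/2=0] ∩ [|A−(22, 21)|²=29]]
2. A_y = 19  [[AB ⟂ BC ⇒ 1x-5/2y+61/2=0] ∩ [|A−(22, 21)|²=29]]
   so A = (17, 19)
3. D_x = 16  [[BC ⟂ CD ⇒ -1x+5/2y-151/4=0] ∩ [|D−(21, 47/2)|²=29]]
4. D_y = 43/2  [[BC ⟂ CD ⇒ -1x+5/2y-151/4=0] ∩ [|D−(21, 47/2)|²=29]]
   so D = (16, 43/2)

A = (17, 19)
D = (16, 43/2)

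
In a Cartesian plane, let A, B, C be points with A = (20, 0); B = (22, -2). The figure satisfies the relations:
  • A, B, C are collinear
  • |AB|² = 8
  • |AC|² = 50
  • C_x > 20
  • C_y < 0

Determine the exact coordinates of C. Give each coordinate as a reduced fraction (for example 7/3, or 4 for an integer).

1. C_x = 25  [[A, B, C are collinear ⇒ 2x+2y-40=0] ∩ [|C−(20, 0)|²=50]]
2. C_y = -5  [[A, B, C are collinear ⇒ 2x+2y-40=0] ∩ [|C−(20, 0)|²=50]]
   so C = (25, -5)

C = (25, -5)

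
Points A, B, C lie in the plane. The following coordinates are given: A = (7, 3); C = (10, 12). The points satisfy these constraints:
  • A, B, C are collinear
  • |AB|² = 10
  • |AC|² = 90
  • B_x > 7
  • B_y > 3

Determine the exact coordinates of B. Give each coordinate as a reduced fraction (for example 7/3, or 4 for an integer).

B = (8, 6)

1. B_x = 8  [[A, B, C are collinear ⇒ 9x-3y-54=0] ∩ [|B−(7, 3)|²=10]]
2. B_y = 6  [[A, B, C are collinear ⇒ 9x-3y-54=0] ∩ [|B−(7, 3)|²=10]]
   so B = (8, 6)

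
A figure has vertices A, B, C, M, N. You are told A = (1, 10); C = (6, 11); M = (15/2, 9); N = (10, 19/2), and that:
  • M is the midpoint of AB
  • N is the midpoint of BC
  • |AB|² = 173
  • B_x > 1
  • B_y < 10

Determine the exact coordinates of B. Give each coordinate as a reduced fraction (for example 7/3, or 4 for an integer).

1. B_x = 14  [B = 2·M−A = 2·(15/2, 9)−(1, 10)]
2. B_y = 8  [B = 2·M−A = 2·(15/2, 9)−(1, 10)]
   so B = (14, 8)

B = (14, 8)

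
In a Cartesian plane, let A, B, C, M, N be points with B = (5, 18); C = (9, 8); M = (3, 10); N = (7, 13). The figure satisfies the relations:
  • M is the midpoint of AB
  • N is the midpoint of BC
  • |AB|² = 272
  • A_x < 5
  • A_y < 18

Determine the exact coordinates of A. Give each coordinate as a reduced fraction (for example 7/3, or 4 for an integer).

1. A_x = 1  [A = 2·M−B = 2·(3, 10)−(5, 18)]
2. A_y = 2  [A = 2·M−B = 2·(3, 10)−(5, 18)]
   so A = (1, 2)

A = (1, 2)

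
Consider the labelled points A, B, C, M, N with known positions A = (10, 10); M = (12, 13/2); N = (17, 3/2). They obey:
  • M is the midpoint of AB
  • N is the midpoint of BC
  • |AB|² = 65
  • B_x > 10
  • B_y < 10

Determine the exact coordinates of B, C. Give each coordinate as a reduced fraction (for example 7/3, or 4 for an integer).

1. B_x = 14  [B = 2·M−A = 2·(12, 13/2)−(10, 10)]
2. B_y = 3  [B = 2·M−A = 2·(12, 13/2)−(10, 10)]
   so B = (14, 3)
3. C_x = 20  [C = 2·N−B = 2·(17, 3/2)−(14, 3)]
4. C_y = 0  [C = 2·N−B = 2·(17, 3/2)−(14, 3)]
   so C = (20, 0)

B = (14, 3)
C = (20, 0)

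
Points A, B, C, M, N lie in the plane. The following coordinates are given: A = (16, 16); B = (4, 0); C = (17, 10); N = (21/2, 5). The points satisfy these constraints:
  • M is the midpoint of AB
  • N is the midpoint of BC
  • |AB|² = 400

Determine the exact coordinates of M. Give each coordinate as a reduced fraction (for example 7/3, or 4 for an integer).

1. M_x = 10  [2·M = A+B = (16, 16)+(4, 0)]
2. M_y = 8  [2·M = A+B = (16, 16)+(4, 0)]
   so M = (10, 8)

M = (10, 8)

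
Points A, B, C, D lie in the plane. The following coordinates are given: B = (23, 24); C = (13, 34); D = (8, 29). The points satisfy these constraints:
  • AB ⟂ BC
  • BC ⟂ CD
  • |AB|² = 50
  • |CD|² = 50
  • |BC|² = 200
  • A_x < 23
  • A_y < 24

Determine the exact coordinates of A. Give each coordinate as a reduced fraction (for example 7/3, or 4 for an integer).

1. A_x = 18  [[AB ⟂ BC ⇒ 10x-10y+10=0] ∩ [|A−(23, 24)|²=50]]
2. A_y = 19  [[AB ⟂ BC ⇒ 10x-10y+10=0] ∩ [|A−(23, 24)|²=50]]
   so A = (18, 19)

A = (18, 19)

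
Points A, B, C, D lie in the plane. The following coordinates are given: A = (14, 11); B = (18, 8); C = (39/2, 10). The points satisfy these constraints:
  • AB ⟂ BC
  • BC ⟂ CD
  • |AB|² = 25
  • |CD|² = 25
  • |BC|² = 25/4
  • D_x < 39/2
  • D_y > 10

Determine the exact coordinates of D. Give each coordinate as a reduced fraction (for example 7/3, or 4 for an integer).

1. D_x = 31/2  [[BC ⟂ CD ⇒ 3/2x+2y-197/4=0] ∩ [|D−(39/2, 10)|²=25]]
2. D_y = 13  [[BC ⟂ CD ⇒ 3/2x+2y-197/4=0] ∩ [|D−(39/2, 10)|²=25]]
   so D = (31/2, 13)

D = (31/2, 13)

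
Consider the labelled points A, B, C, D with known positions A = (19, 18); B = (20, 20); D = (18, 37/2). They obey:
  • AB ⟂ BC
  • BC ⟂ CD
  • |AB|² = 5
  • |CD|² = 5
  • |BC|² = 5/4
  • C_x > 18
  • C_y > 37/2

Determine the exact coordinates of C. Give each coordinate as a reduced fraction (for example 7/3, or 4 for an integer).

1. C_x = 19  [[AB ⟂ BC ⇒ 1x+2y-60=0] ∩ [|C−(18, 37/2)|²=5]]
2. C_y = 41/2  [[AB ⟂ BC ⇒ 1x+2y-60=0] ∩ [|C−(18, 37/2)|²=5]]
   so C = (19, 41/2)

C = (19, 41/2)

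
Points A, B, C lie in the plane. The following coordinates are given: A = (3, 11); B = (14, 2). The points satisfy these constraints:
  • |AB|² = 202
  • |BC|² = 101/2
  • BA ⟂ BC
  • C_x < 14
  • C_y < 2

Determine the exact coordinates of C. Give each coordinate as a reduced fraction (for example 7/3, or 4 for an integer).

1. C_x = 19/2  [[BA ⟂ BC ⇒ -11x+9y+136=0] ∩ [|C−(14, 2)|²=101/2]]
2. C_y = -7/2  [[BA ⟂ BC ⇒ -11x+9y+136=0] ∩ [|C−(14, 2)|²=101/2]]
   so C = (19/2, -7/2)

C = (19/2, -7/2)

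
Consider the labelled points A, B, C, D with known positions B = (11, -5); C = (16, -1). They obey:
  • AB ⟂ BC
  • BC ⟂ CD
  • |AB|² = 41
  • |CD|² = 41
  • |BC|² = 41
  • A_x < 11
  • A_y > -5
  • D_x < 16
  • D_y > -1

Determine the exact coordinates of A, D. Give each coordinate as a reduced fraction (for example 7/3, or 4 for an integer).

1. A_x = 7  [[AB ⟂ BC ⇒ -5x-4y+35=0] ∩ [|A−(11, -5)|²=41]]
2. A_y = 0  [[AB ⟂ BC ⇒ -5x-4y+35=0] ∩ [|A−(11, -5)|²=41]]
   so A = (7, 0)
3. D_x = 12  [[BC ⟂ CD ⇒ 5x+4y-76=0] ∩ [|D−(16, -1)|²=41]]
4. D_y = 4  [[BC ⟂ CD ⇒ 5x+4y-76=0] ∩ [|D−(16, -1)|²=41]]
   so D = (12, 4)

A = (7, 0)
D = (12, 4)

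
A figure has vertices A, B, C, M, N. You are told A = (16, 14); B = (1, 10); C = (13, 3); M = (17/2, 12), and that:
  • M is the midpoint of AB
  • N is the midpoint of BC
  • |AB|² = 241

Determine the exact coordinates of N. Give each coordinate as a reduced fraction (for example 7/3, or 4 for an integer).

N = (7, 13/2)

1. N_x = 7  [2·N = B+C = (1, 10)+(13, 3)]
2. N_y = 13/2  [2·N = B+C = (1, 10)+(13, 3)]
   so N = (7, 13/2)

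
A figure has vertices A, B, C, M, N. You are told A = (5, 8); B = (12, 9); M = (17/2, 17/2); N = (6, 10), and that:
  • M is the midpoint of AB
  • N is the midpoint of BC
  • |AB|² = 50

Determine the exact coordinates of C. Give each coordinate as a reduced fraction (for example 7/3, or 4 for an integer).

C = (0, 11)

1. C_x = 0  [C = 2·N−B = 2·(6, 10)−(12, 9)]
2. C_y = 11  [C = 2·N−B = 2·(6, 10)−(12, 9)]
   so C = (0, 11)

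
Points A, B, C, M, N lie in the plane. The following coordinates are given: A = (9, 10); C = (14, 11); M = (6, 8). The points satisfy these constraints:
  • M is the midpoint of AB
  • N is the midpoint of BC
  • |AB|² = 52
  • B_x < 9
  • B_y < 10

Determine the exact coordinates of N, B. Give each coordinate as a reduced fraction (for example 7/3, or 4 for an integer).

N = (17/2, 17/2)
B = (3, 6)

1. B_x = 3  [B = 2·M−A = 2·(6, 8)−(9, 10)]
2. B_y = 6  [B = 2·M−A = 2·(6, 8)−(9, 10)]
   so B = (3, 6)
3. N_x = 17/2  [2·N = B+C = (3, 6)+(14, 11)]
4. N_y = 17/2  [2·N = B+C = (3, 6)+(14, 11)]
   so N = (17/2, 17/2)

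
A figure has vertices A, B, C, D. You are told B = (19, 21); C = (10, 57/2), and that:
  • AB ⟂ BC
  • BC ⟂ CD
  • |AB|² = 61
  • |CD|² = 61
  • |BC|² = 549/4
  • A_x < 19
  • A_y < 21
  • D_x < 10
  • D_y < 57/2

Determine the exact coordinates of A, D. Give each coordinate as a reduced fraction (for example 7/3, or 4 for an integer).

A = (14, 15)
D = (5, 45/2)

1. A_x = 14  [[AB ⟂ BC ⇒ 9x-15/2y-27/2=0] ∩ [|A−(19, 21)|²=61]]
2. A_y = 15  [[AB ⟂ BC ⇒ 9x-15/2y-27/2=0] ∩ [|A−(19, 21)|²=61]]
   so A = (14, 15)
3. D_x = 5  [[BC ⟂ CD ⇒ -9x+15/2y-495/4=0] ∩ [|D−(10, 57/2)|²=61]]
4. D_y = 45/2  [[BC ⟂ CD ⇒ -9x+15/2y-495/4=0] ∩ [|D−(10, 57/2)|²=61]]
   so D = (5, 45/2)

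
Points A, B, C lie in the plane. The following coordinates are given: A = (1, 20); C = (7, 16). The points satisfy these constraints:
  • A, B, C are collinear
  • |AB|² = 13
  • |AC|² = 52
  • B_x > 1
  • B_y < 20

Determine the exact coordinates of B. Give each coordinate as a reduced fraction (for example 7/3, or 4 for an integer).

B = (4, 18)

1. B_x = 4  [[A, B, C are collinear ⇒ -4x-6y+124=0] ∩ [|B−(1, 20)|²=13]]
2. B_y = 18  [[A, B, C are collinear ⇒ -4x-6y+124=0] ∩ [|B−(1, 20)|²=13]]
   so B = (4, 18)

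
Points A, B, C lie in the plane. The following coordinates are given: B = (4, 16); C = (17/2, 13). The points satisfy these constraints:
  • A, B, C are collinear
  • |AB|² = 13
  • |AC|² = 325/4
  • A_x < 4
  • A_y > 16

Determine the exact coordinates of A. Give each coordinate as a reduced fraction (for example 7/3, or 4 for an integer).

1. A_x = 1  [[A, B, C are collinear ⇒ 3x+9/2y-84=0] ∩ [|A−(4, 16)|²=13]]
2. A_y = 18  [[A, B, C are collinear ⇒ 3x+9/2y-84=0] ∩ [|A−(4, 16)|²=13]]
   so A = (1, 18)

A = (1, 18)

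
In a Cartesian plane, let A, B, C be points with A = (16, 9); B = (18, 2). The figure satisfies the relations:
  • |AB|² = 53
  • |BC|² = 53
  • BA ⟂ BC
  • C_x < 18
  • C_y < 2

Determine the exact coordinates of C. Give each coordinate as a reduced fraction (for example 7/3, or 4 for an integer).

1. C_x = 11  [[BA ⟂ BC ⇒ -2x+7y+22=0] ∩ [|C−(18, 2)|²=53]]
2. C_y = 0  [[BA ⟂ BC ⇒ -2x+7y+22=0] ∩ [|C−(18, 2)|²=53]]
   so C = (11, 0)

C = (11, 0)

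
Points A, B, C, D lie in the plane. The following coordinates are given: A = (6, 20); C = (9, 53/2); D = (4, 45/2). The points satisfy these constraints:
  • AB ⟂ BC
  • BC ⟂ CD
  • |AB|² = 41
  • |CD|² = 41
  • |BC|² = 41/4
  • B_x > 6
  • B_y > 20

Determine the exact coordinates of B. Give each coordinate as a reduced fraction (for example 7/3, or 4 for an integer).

1. B_x = 11  [[BC ⟂ CD ⇒ 5x+4y-151=0] ∩ [|B−(6, 20)|²=41]]
2. B_y = 24  [[BC ⟂ CD ⇒ 5x+4y-151=0] ∩ [|B−(6, 20)|²=41]]
   so B = (11, 24)

B = (11, 24)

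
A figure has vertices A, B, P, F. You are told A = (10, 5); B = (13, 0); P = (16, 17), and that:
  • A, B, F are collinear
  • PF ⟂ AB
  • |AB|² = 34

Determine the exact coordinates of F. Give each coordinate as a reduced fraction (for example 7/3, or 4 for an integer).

F = (107/17, 190/17)

1. F_x = 107/17  [[A, B, F are collinear ⇒ 5x+3y-65=0] ∩ [PF ⟂ AB ⇒ 3x-5y+37=0]]
2. F_y = 190/17  [[A, B, F are collinear ⇒ 5x+3y-65=0] ∩ [PF ⟂ AB ⇒ 3x-5y+37=0]]
   so F = (107/17, 190/17)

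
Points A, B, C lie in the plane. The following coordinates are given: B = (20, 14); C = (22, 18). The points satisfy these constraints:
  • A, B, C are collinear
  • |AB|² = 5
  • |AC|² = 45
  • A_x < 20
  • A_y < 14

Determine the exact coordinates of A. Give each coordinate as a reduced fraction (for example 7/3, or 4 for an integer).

1. A_x = 19  [[A, B, C are collinear ⇒ -4x+2y+52=0] ∩ [|A−(20, 14)|²=5]]
2. A_y = 12  [[A, B, C are collinear ⇒ -4x+2y+52=0] ∩ [|A−(20, 14)|²=5]]
   so A = (19, 12)

A = (19, 12)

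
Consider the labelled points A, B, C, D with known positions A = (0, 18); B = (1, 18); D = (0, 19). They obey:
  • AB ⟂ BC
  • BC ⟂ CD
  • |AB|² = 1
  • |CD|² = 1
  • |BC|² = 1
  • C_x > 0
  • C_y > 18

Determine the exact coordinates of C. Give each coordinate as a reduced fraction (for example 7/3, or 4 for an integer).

C = (1, 19)

1. C_x = 1  [[AB ⟂ BC ⇒ 1x-1=0] ∩ [|C−(0, 19)|²=1]]
2. C_y = 19  [[AB ⟂ BC ⇒ 1x-1=0] ∩ [|C−(0, 19)|²=1]]
   so C = (1, 19)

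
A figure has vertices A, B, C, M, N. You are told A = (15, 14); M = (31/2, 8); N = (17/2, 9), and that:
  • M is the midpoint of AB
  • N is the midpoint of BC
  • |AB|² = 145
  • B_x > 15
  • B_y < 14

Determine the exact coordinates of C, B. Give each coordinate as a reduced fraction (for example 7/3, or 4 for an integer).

C = (1, 16)
B = (16, 2)

1. B_x = 16  [B = 2·M−A = 2·(31/2, 8)−(15, 14)]
2. B_y = 2  [B = 2·M−A = 2·(31/2, 8)−(15, 14)]
   so B = (16, 2)
3. C_x = 1  [C = 2·N−B = 2·(17/2, 9)−(16, 2)]
4. C_y = 16  [C = 2·N−B = 2·(17/2, 9)−(16, 2)]
   so C = (1, 16)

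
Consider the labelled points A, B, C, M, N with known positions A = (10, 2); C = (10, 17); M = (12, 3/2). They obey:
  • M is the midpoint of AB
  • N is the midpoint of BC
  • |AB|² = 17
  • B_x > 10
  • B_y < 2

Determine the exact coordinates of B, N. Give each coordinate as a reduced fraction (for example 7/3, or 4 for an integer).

B = (14, 1)
N = (12, 9)

1. B_x = 14  [B = 2·M−A = 2·(12, 3/2)−(10, 2)]
2. B_y = 1  [B = 2·M−A = 2·(12, 3/2)−(10, 2)]
   so B = (14, 1)
3. N_x = 12  [2·N = B+C = (14, 1)+(10, 17)]
4. N_y = 9  [2·N = B+C = (14, 1)+(10, 17)]
   so N = (12, 9)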